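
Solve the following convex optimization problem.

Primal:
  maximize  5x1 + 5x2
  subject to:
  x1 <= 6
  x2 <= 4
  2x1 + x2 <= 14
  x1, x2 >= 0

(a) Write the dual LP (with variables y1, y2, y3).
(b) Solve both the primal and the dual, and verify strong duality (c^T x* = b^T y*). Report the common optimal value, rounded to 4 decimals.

The standard primal-dual pair for 'max c^T x s.t. A x <= b, x >= 0' is:
  Dual:  min b^T y  s.t.  A^T y >= c,  y >= 0.

So the dual LP is:
  minimize  6y1 + 4y2 + 14y3
  subject to:
    y1 + 2y3 >= 5
    y2 + y3 >= 5
    y1, y2, y3 >= 0

Solving the primal: x* = (5, 4).
  primal value c^T x* = 45.
Solving the dual: y* = (0, 2.5, 2.5).
  dual value b^T y* = 45.
Strong duality: c^T x* = b^T y*. Confirmed.

45


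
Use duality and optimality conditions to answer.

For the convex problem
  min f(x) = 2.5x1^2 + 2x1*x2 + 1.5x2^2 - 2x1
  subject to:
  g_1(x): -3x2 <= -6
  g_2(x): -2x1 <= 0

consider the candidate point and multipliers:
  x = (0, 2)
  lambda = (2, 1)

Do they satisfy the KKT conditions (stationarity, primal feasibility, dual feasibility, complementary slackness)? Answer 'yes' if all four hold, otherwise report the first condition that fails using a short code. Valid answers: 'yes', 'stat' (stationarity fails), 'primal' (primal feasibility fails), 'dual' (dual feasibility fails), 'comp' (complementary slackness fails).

Gradient of f: grad f(x) = Q x + c = (2, 6)
Constraint values g_i(x) = a_i^T x - b_i:
  g_1((0, 2)) = 0
  g_2((0, 2)) = 0
Stationarity residual: grad f(x) + sum_i lambda_i a_i = (0, 0)
  -> stationarity OK
Primal feasibility (all g_i <= 0): OK
Dual feasibility (all lambda_i >= 0): OK
Complementary slackness (lambda_i * g_i(x) = 0 for all i): OK

Verdict: yes, KKT holds.

yes


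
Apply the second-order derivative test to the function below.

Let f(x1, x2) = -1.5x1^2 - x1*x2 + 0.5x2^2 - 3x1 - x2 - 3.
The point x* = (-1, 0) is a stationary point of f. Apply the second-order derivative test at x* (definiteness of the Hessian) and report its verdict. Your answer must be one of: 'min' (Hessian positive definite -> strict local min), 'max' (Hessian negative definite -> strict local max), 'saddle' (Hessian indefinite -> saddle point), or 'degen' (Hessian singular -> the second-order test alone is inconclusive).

Compute the Hessian H = grad^2 f:
  H = [[-3, -1], [-1, 1]]
Verify stationarity: grad f(x*) = H x* + g = (0, 0).
Eigenvalues of H: -3.2361, 1.2361.
Eigenvalues have mixed signs, so H is indefinite -> x* is a saddle point.

saddle


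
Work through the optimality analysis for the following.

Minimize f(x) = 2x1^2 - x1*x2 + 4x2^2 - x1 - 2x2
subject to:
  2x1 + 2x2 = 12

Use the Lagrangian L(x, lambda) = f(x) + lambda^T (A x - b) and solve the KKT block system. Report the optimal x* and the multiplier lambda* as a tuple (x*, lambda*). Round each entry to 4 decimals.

Form the Lagrangian:
  L(x, lambda) = (1/2) x^T Q x + c^T x + lambda^T (A x - b)
Stationarity (grad_x L = 0): Q x + c + A^T lambda = 0.
Primal feasibility: A x = b.

This gives the KKT block system:
  [ Q   A^T ] [ x     ]   [-c ]
  [ A    0  ] [ lambda ] = [ b ]

Solving the linear system:
  x*      = (3.7857, 2.2143)
  lambda* = (-5.9643)
  f(x*)   = 31.6786

x* = (3.7857, 2.2143), lambda* = (-5.9643)


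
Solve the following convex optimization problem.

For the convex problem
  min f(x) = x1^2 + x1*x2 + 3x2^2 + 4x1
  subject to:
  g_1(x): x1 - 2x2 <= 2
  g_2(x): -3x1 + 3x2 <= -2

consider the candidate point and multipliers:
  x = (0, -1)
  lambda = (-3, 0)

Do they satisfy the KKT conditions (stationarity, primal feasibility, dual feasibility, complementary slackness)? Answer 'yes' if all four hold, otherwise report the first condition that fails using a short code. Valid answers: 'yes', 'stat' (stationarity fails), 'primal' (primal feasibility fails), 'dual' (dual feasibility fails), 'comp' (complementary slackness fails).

Gradient of f: grad f(x) = Q x + c = (3, -6)
Constraint values g_i(x) = a_i^T x - b_i:
  g_1((0, -1)) = 0
  g_2((0, -1)) = -1
Stationarity residual: grad f(x) + sum_i lambda_i a_i = (0, 0)
  -> stationarity OK
Primal feasibility (all g_i <= 0): OK
Dual feasibility (all lambda_i >= 0): FAILS
Complementary slackness (lambda_i * g_i(x) = 0 for all i): OK

Verdict: the first failing condition is dual_feasibility -> dual.

dual


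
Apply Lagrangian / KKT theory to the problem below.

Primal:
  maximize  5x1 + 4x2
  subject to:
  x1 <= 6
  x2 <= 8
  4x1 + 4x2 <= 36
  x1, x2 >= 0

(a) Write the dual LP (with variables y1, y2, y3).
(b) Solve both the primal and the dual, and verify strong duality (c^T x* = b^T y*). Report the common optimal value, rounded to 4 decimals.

The standard primal-dual pair for 'max c^T x s.t. A x <= b, x >= 0' is:
  Dual:  min b^T y  s.t.  A^T y >= c,  y >= 0.

So the dual LP is:
  minimize  6y1 + 8y2 + 36y3
  subject to:
    y1 + 4y3 >= 5
    y2 + 4y3 >= 4
    y1, y2, y3 >= 0

Solving the primal: x* = (6, 3).
  primal value c^T x* = 42.
Solving the dual: y* = (1, 0, 1).
  dual value b^T y* = 42.
Strong duality: c^T x* = b^T y*. Confirmed.

42


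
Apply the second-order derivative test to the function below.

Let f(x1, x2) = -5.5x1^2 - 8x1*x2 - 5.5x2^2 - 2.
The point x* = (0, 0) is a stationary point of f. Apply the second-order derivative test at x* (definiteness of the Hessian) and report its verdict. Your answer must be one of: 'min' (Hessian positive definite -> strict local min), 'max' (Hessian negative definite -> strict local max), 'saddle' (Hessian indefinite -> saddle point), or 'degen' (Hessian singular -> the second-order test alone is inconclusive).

Compute the Hessian H = grad^2 f:
  H = [[-11, -8], [-8, -11]]
Verify stationarity: grad f(x*) = H x* + g = (0, 0).
Eigenvalues of H: -19, -3.
Both eigenvalues < 0, so H is negative definite -> x* is a strict local max.

max


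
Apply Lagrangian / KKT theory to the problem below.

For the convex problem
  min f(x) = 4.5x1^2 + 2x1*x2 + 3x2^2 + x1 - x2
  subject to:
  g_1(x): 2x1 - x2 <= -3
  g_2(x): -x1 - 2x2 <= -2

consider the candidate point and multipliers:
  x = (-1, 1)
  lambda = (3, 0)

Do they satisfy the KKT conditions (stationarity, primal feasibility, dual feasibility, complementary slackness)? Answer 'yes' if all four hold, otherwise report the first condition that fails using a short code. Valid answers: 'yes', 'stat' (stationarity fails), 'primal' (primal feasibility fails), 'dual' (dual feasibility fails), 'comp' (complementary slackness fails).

Gradient of f: grad f(x) = Q x + c = (-6, 3)
Constraint values g_i(x) = a_i^T x - b_i:
  g_1((-1, 1)) = 0
  g_2((-1, 1)) = 1
Stationarity residual: grad f(x) + sum_i lambda_i a_i = (0, 0)
  -> stationarity OK
Primal feasibility (all g_i <= 0): FAILS
Dual feasibility (all lambda_i >= 0): OK
Complementary slackness (lambda_i * g_i(x) = 0 for all i): OK

Verdict: the first failing condition is primal_feasibility -> primal.

primal


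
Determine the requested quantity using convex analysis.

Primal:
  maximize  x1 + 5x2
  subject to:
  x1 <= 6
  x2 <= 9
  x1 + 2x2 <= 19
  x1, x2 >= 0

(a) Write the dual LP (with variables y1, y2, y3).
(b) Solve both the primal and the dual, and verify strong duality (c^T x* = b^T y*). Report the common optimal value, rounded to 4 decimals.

The standard primal-dual pair for 'max c^T x s.t. A x <= b, x >= 0' is:
  Dual:  min b^T y  s.t.  A^T y >= c,  y >= 0.

So the dual LP is:
  minimize  6y1 + 9y2 + 19y3
  subject to:
    y1 + y3 >= 1
    y2 + 2y3 >= 5
    y1, y2, y3 >= 0

Solving the primal: x* = (1, 9).
  primal value c^T x* = 46.
Solving the dual: y* = (0, 3, 1).
  dual value b^T y* = 46.
Strong duality: c^T x* = b^T y*. Confirmed.

46


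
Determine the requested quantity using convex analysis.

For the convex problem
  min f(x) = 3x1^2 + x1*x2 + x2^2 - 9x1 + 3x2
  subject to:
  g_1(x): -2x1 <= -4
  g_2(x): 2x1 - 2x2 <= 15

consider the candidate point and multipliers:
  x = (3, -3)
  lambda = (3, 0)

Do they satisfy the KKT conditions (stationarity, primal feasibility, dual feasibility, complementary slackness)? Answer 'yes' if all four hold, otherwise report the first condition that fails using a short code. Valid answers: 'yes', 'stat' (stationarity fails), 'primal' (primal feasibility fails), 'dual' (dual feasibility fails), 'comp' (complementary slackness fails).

Gradient of f: grad f(x) = Q x + c = (6, 0)
Constraint values g_i(x) = a_i^T x - b_i:
  g_1((3, -3)) = -2
  g_2((3, -3)) = -3
Stationarity residual: grad f(x) + sum_i lambda_i a_i = (0, 0)
  -> stationarity OK
Primal feasibility (all g_i <= 0): OK
Dual feasibility (all lambda_i >= 0): OK
Complementary slackness (lambda_i * g_i(x) = 0 for all i): FAILS

Verdict: the first failing condition is complementary_slackness -> comp.

comp


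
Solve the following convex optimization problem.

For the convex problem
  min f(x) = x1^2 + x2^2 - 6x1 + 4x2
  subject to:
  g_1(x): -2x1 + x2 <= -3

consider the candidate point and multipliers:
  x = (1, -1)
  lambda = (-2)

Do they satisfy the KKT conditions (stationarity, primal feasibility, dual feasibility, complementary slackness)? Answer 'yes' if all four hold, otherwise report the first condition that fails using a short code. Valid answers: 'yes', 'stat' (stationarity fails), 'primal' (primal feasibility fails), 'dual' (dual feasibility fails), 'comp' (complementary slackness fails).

Gradient of f: grad f(x) = Q x + c = (-4, 2)
Constraint values g_i(x) = a_i^T x - b_i:
  g_1((1, -1)) = 0
Stationarity residual: grad f(x) + sum_i lambda_i a_i = (0, 0)
  -> stationarity OK
Primal feasibility (all g_i <= 0): OK
Dual feasibility (all lambda_i >= 0): FAILS
Complementary slackness (lambda_i * g_i(x) = 0 for all i): OK

Verdict: the first failing condition is dual_feasibility -> dual.

dual


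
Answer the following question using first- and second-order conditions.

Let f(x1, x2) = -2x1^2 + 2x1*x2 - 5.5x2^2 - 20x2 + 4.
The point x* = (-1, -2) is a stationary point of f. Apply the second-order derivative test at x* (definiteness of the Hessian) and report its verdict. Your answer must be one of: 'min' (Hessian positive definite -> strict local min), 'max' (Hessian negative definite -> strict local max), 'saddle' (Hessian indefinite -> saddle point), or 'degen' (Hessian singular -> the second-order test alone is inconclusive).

Compute the Hessian H = grad^2 f:
  H = [[-4, 2], [2, -11]]
Verify stationarity: grad f(x*) = H x* + g = (0, 0).
Eigenvalues of H: -11.5311, -3.4689.
Both eigenvalues < 0, so H is negative definite -> x* is a strict local max.

max


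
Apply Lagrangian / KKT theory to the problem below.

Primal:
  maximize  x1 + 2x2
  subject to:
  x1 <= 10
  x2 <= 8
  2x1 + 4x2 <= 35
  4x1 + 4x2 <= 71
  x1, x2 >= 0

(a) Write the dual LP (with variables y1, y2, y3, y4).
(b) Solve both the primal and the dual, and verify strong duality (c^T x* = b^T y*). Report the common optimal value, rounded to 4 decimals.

The standard primal-dual pair for 'max c^T x s.t. A x <= b, x >= 0' is:
  Dual:  min b^T y  s.t.  A^T y >= c,  y >= 0.

So the dual LP is:
  minimize  10y1 + 8y2 + 35y3 + 71y4
  subject to:
    y1 + 2y3 + 4y4 >= 1
    y2 + 4y3 + 4y4 >= 2
    y1, y2, y3, y4 >= 0

Solving the primal: x* = (10, 3.75).
  primal value c^T x* = 17.5.
Solving the dual: y* = (0, 0, 0.5, 0).
  dual value b^T y* = 17.5.
Strong duality: c^T x* = b^T y*. Confirmed.

17.5


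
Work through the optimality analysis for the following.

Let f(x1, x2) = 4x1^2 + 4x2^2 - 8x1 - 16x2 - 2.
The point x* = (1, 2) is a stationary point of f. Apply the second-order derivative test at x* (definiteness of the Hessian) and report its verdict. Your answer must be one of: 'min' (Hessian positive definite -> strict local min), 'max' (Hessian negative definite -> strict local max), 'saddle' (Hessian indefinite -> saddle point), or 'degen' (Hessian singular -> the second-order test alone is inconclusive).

Compute the Hessian H = grad^2 f:
  H = [[8, 0], [0, 8]]
Verify stationarity: grad f(x*) = H x* + g = (0, 0).
Eigenvalues of H: 8, 8.
Both eigenvalues > 0, so H is positive definite -> x* is a strict local min.

min


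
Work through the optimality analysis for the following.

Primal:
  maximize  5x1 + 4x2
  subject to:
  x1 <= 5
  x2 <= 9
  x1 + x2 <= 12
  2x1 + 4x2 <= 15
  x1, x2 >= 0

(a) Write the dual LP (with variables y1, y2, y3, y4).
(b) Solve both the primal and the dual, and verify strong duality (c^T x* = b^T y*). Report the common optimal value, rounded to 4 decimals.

The standard primal-dual pair for 'max c^T x s.t. A x <= b, x >= 0' is:
  Dual:  min b^T y  s.t.  A^T y >= c,  y >= 0.

So the dual LP is:
  minimize  5y1 + 9y2 + 12y3 + 15y4
  subject to:
    y1 + y3 + 2y4 >= 5
    y2 + y3 + 4y4 >= 4
    y1, y2, y3, y4 >= 0

Solving the primal: x* = (5, 1.25).
  primal value c^T x* = 30.
Solving the dual: y* = (3, 0, 0, 1).
  dual value b^T y* = 30.
Strong duality: c^T x* = b^T y*. Confirmed.

30


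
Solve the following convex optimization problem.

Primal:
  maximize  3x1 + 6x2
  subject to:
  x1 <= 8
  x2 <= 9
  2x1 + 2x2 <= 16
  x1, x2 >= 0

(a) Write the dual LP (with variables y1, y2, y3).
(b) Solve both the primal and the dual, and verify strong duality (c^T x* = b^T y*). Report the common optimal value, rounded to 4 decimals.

The standard primal-dual pair for 'max c^T x s.t. A x <= b, x >= 0' is:
  Dual:  min b^T y  s.t.  A^T y >= c,  y >= 0.

So the dual LP is:
  minimize  8y1 + 9y2 + 16y3
  subject to:
    y1 + 2y3 >= 3
    y2 + 2y3 >= 6
    y1, y2, y3 >= 0

Solving the primal: x* = (0, 8).
  primal value c^T x* = 48.
Solving the dual: y* = (0, 0, 3).
  dual value b^T y* = 48.
Strong duality: c^T x* = b^T y*. Confirmed.

48


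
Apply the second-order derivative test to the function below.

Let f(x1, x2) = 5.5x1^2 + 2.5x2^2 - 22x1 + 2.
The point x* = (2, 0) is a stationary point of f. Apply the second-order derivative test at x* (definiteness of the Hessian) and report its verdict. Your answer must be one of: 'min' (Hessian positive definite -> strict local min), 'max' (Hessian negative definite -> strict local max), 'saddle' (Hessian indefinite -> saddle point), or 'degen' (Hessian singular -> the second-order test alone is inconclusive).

Compute the Hessian H = grad^2 f:
  H = [[11, 0], [0, 5]]
Verify stationarity: grad f(x*) = H x* + g = (0, 0).
Eigenvalues of H: 5, 11.
Both eigenvalues > 0, so H is positive definite -> x* is a strict local min.

min


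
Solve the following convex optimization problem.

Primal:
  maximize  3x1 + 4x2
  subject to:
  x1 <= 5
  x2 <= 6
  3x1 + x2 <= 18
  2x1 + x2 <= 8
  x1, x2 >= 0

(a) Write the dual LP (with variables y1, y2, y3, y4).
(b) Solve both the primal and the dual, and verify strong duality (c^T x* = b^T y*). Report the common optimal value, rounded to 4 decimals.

The standard primal-dual pair for 'max c^T x s.t. A x <= b, x >= 0' is:
  Dual:  min b^T y  s.t.  A^T y >= c,  y >= 0.

So the dual LP is:
  minimize  5y1 + 6y2 + 18y3 + 8y4
  subject to:
    y1 + 3y3 + 2y4 >= 3
    y2 + y3 + y4 >= 4
    y1, y2, y3, y4 >= 0

Solving the primal: x* = (1, 6).
  primal value c^T x* = 27.
Solving the dual: y* = (0, 2.5, 0, 1.5).
  dual value b^T y* = 27.
Strong duality: c^T x* = b^T y*. Confirmed.

27


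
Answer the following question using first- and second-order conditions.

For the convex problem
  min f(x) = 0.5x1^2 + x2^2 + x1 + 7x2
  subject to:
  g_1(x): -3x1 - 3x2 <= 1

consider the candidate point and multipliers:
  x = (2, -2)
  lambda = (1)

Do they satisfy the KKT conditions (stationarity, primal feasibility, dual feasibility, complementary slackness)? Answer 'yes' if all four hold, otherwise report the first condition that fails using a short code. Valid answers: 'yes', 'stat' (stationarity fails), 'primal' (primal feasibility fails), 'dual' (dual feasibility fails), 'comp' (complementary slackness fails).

Gradient of f: grad f(x) = Q x + c = (3, 3)
Constraint values g_i(x) = a_i^T x - b_i:
  g_1((2, -2)) = -1
Stationarity residual: grad f(x) + sum_i lambda_i a_i = (0, 0)
  -> stationarity OK
Primal feasibility (all g_i <= 0): OK
Dual feasibility (all lambda_i >= 0): OK
Complementary slackness (lambda_i * g_i(x) = 0 for all i): FAILS

Verdict: the first failing condition is complementary_slackness -> comp.

comp


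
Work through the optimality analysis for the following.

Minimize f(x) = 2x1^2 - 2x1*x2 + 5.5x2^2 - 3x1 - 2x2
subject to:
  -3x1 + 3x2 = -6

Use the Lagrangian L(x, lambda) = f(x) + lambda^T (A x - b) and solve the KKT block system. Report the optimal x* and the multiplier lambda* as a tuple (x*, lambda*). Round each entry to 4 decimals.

Form the Lagrangian:
  L(x, lambda) = (1/2) x^T Q x + c^T x + lambda^T (A x - b)
Stationarity (grad_x L = 0): Q x + c + A^T lambda = 0.
Primal feasibility: A x = b.

This gives the KKT block system:
  [ Q   A^T ] [ x     ]   [-c ]
  [ A    0  ] [ lambda ] = [ b ]

Solving the linear system:
  x*      = (2.0909, 0.0909)
  lambda* = (1.7273)
  f(x*)   = 1.9545

x* = (2.0909, 0.0909), lambda* = (1.7273)


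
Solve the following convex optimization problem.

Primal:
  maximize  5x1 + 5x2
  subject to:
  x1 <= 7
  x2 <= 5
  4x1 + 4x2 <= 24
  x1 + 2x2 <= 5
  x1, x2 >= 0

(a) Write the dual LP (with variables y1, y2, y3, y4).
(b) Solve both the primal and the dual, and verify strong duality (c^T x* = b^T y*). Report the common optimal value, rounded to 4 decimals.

The standard primal-dual pair for 'max c^T x s.t. A x <= b, x >= 0' is:
  Dual:  min b^T y  s.t.  A^T y >= c,  y >= 0.

So the dual LP is:
  minimize  7y1 + 5y2 + 24y3 + 5y4
  subject to:
    y1 + 4y3 + y4 >= 5
    y2 + 4y3 + 2y4 >= 5
    y1, y2, y3, y4 >= 0

Solving the primal: x* = (5, 0).
  primal value c^T x* = 25.
Solving the dual: y* = (0, 0, 0, 5).
  dual value b^T y* = 25.
Strong duality: c^T x* = b^T y*. Confirmed.

25


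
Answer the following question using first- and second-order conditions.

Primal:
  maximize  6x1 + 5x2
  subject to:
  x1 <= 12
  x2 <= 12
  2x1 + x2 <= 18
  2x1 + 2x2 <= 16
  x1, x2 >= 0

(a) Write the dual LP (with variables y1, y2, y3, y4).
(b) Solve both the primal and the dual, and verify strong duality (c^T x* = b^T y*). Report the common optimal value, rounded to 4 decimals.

The standard primal-dual pair for 'max c^T x s.t. A x <= b, x >= 0' is:
  Dual:  min b^T y  s.t.  A^T y >= c,  y >= 0.

So the dual LP is:
  minimize  12y1 + 12y2 + 18y3 + 16y4
  subject to:
    y1 + 2y3 + 2y4 >= 6
    y2 + y3 + 2y4 >= 5
    y1, y2, y3, y4 >= 0

Solving the primal: x* = (8, 0).
  primal value c^T x* = 48.
Solving the dual: y* = (0, 0, 0, 3).
  dual value b^T y* = 48.
Strong duality: c^T x* = b^T y*. Confirmed.

48


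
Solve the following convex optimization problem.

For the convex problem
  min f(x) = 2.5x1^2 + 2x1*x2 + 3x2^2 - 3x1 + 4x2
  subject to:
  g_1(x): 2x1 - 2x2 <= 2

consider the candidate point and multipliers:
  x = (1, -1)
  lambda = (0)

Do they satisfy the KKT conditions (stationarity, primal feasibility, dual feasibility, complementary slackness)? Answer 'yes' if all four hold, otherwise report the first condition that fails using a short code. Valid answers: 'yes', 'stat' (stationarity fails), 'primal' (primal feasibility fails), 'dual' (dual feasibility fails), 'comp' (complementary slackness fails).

Gradient of f: grad f(x) = Q x + c = (0, 0)
Constraint values g_i(x) = a_i^T x - b_i:
  g_1((1, -1)) = 2
Stationarity residual: grad f(x) + sum_i lambda_i a_i = (0, 0)
  -> stationarity OK
Primal feasibility (all g_i <= 0): FAILS
Dual feasibility (all lambda_i >= 0): OK
Complementary slackness (lambda_i * g_i(x) = 0 for all i): OK

Verdict: the first failing condition is primal_feasibility -> primal.

primal


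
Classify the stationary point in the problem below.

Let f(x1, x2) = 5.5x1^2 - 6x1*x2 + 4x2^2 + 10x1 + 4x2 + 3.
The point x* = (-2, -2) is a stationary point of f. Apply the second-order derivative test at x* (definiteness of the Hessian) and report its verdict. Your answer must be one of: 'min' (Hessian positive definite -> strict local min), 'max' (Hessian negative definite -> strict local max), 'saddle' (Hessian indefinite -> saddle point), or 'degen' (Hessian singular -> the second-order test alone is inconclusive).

Compute the Hessian H = grad^2 f:
  H = [[11, -6], [-6, 8]]
Verify stationarity: grad f(x*) = H x* + g = (0, 0).
Eigenvalues of H: 3.3153, 15.6847.
Both eigenvalues > 0, so H is positive definite -> x* is a strict local min.

min


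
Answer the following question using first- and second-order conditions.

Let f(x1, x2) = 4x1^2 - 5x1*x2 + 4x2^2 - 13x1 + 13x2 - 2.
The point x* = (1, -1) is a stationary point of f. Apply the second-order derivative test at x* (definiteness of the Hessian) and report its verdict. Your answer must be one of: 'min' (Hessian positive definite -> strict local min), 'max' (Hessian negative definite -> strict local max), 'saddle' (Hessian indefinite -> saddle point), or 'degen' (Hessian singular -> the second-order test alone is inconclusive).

Compute the Hessian H = grad^2 f:
  H = [[8, -5], [-5, 8]]
Verify stationarity: grad f(x*) = H x* + g = (0, 0).
Eigenvalues of H: 3, 13.
Both eigenvalues > 0, so H is positive definite -> x* is a strict local min.

min


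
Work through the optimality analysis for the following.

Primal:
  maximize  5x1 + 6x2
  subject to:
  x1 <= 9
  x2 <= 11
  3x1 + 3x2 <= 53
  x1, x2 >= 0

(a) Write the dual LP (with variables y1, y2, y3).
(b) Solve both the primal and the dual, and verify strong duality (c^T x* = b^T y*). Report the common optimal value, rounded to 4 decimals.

The standard primal-dual pair for 'max c^T x s.t. A x <= b, x >= 0' is:
  Dual:  min b^T y  s.t.  A^T y >= c,  y >= 0.

So the dual LP is:
  minimize  9y1 + 11y2 + 53y3
  subject to:
    y1 + 3y3 >= 5
    y2 + 3y3 >= 6
    y1, y2, y3 >= 0

Solving the primal: x* = (6.6667, 11).
  primal value c^T x* = 99.3333.
Solving the dual: y* = (0, 1, 1.6667).
  dual value b^T y* = 99.3333.
Strong duality: c^T x* = b^T y*. Confirmed.

99.3333


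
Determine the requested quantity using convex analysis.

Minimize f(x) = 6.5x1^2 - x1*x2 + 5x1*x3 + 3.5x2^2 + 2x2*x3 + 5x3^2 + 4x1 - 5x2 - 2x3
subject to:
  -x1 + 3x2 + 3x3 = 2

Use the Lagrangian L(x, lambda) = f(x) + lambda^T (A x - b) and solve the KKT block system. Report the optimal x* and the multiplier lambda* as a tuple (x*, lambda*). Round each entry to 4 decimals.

Form the Lagrangian:
  L(x, lambda) = (1/2) x^T Q x + c^T x + lambda^T (A x - b)
Stationarity (grad_x L = 0): Q x + c + A^T lambda = 0.
Primal feasibility: A x = b.

This gives the KKT block system:
  [ Q   A^T ] [ x     ]   [-c ]
  [ A    0  ] [ lambda ] = [ b ]

Solving the linear system:
  x*      = (-0.2857, 0.4505, 0.1209)
  lambda* = (0.4396)
  f(x*)   = -2.2582

x* = (-0.2857, 0.4505, 0.1209), lambda* = (0.4396)


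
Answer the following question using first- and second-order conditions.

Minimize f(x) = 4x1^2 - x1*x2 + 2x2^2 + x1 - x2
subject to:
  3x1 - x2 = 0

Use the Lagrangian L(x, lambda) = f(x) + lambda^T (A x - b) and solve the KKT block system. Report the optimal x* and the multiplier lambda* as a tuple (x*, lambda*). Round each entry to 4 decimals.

Form the Lagrangian:
  L(x, lambda) = (1/2) x^T Q x + c^T x + lambda^T (A x - b)
Stationarity (grad_x L = 0): Q x + c + A^T lambda = 0.
Primal feasibility: A x = b.

This gives the KKT block system:
  [ Q   A^T ] [ x     ]   [-c ]
  [ A    0  ] [ lambda ] = [ b ]

Solving the linear system:
  x*      = (0.0526, 0.1579)
  lambda* = (-0.4211)
  f(x*)   = -0.0526

x* = (0.0526, 0.1579), lambda* = (-0.4211)


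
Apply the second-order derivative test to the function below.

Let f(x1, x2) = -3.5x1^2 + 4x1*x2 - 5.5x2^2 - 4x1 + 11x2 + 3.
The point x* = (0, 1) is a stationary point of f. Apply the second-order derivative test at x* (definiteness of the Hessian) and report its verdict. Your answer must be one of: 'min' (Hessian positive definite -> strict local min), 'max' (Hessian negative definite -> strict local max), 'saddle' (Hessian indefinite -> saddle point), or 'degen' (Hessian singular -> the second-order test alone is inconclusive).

Compute the Hessian H = grad^2 f:
  H = [[-7, 4], [4, -11]]
Verify stationarity: grad f(x*) = H x* + g = (0, 0).
Eigenvalues of H: -13.4721, -4.5279.
Both eigenvalues < 0, so H is negative definite -> x* is a strict local max.

max


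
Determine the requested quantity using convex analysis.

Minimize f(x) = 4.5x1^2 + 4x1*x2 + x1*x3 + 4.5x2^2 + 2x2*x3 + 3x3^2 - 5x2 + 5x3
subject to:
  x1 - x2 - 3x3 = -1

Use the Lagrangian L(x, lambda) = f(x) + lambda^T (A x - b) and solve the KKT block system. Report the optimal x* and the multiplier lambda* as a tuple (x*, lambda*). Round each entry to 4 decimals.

Form the Lagrangian:
  L(x, lambda) = (1/2) x^T Q x + c^T x + lambda^T (A x - b)
Stationarity (grad_x L = 0): Q x + c + A^T lambda = 0.
Primal feasibility: A x = b.

This gives the KKT block system:
  [ Q   A^T ] [ x     ]   [-c ]
  [ A    0  ] [ lambda ] = [ b ]

Solving the linear system:
  x*      = (-0.6422, 1.0826, -0.2416)
  lambda* = (1.6911)
  f(x*)   = -2.4648

x* = (-0.6422, 1.0826, -0.2416), lambda* = (1.6911)


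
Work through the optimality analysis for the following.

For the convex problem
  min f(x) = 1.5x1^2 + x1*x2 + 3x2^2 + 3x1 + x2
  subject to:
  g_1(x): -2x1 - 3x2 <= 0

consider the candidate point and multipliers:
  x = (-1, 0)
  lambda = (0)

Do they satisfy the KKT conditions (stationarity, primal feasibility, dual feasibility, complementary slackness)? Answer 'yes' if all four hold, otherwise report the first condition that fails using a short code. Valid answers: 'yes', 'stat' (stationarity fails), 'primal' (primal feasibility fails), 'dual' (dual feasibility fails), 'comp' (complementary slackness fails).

Gradient of f: grad f(x) = Q x + c = (0, 0)
Constraint values g_i(x) = a_i^T x - b_i:
  g_1((-1, 0)) = 2
Stationarity residual: grad f(x) + sum_i lambda_i a_i = (0, 0)
  -> stationarity OK
Primal feasibility (all g_i <= 0): FAILS
Dual feasibility (all lambda_i >= 0): OK
Complementary slackness (lambda_i * g_i(x) = 0 for all i): OK

Verdict: the first failing condition is primal_feasibility -> primal.

primal


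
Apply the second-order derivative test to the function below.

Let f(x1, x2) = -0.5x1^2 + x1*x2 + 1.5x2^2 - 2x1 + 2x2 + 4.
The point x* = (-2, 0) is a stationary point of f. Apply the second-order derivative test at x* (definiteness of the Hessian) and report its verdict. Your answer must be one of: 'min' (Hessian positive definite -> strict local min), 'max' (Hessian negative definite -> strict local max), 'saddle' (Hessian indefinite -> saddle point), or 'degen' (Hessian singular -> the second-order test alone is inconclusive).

Compute the Hessian H = grad^2 f:
  H = [[-1, 1], [1, 3]]
Verify stationarity: grad f(x*) = H x* + g = (0, 0).
Eigenvalues of H: -1.2361, 3.2361.
Eigenvalues have mixed signs, so H is indefinite -> x* is a saddle point.

saddle


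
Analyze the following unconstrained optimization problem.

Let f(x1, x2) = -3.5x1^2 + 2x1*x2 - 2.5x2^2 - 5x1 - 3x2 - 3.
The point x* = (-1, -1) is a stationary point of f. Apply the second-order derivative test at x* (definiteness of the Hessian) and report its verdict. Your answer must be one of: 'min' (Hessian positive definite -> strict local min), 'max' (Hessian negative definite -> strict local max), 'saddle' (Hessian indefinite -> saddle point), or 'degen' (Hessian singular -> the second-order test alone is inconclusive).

Compute the Hessian H = grad^2 f:
  H = [[-7, 2], [2, -5]]
Verify stationarity: grad f(x*) = H x* + g = (0, 0).
Eigenvalues of H: -8.2361, -3.7639.
Both eigenvalues < 0, so H is negative definite -> x* is a strict local max.

max


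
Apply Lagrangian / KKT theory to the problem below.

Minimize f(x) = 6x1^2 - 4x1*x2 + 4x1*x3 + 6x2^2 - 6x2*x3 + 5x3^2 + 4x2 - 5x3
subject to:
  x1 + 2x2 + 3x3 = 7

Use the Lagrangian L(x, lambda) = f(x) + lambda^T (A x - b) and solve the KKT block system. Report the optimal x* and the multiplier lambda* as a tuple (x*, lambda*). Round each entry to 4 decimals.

Form the Lagrangian:
  L(x, lambda) = (1/2) x^T Q x + c^T x + lambda^T (A x - b)
Stationarity (grad_x L = 0): Q x + c + A^T lambda = 0.
Primal feasibility: A x = b.

This gives the KKT block system:
  [ Q   A^T ] [ x     ]   [-c ]
  [ A    0  ] [ lambda ] = [ b ]

Solving the linear system:
  x*      = (-0.098, 0.8993, 1.7665)
  lambda* = (-2.2923)
  f(x*)   = 5.4055

x* = (-0.098, 0.8993, 1.7665), lambda* = (-2.2923)


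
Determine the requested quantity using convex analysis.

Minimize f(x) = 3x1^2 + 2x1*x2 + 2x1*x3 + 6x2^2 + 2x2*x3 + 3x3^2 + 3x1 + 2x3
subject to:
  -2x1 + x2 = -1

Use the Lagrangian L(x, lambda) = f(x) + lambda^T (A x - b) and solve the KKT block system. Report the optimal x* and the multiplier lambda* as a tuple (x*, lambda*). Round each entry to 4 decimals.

Form the Lagrangian:
  L(x, lambda) = (1/2) x^T Q x + c^T x + lambda^T (A x - b)
Stationarity (grad_x L = 0): Q x + c + A^T lambda = 0.
Primal feasibility: A x = b.

This gives the KKT block system:
  [ Q   A^T ] [ x     ]   [-c ]
  [ A    0  ] [ lambda ] = [ b ]

Solving the linear system:
  x*      = (0.4107, -0.1786, -0.4107)
  lambda* = (2.1429)
  f(x*)   = 1.2768

x* = (0.4107, -0.1786, -0.4107), lambda* = (2.1429)


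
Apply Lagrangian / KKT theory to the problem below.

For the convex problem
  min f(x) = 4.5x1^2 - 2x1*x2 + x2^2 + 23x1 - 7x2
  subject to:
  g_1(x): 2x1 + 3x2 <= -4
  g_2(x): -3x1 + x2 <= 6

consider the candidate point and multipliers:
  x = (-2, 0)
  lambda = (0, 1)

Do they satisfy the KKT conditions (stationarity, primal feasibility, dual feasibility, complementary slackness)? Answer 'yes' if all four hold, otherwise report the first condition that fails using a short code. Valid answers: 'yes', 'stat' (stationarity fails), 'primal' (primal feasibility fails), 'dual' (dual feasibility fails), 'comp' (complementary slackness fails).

Gradient of f: grad f(x) = Q x + c = (5, -3)
Constraint values g_i(x) = a_i^T x - b_i:
  g_1((-2, 0)) = 0
  g_2((-2, 0)) = 0
Stationarity residual: grad f(x) + sum_i lambda_i a_i = (2, -2)
  -> stationarity FAILS
Primal feasibility (all g_i <= 0): OK
Dual feasibility (all lambda_i >= 0): OK
Complementary slackness (lambda_i * g_i(x) = 0 for all i): OK

Verdict: the first failing condition is stationarity -> stat.

stat


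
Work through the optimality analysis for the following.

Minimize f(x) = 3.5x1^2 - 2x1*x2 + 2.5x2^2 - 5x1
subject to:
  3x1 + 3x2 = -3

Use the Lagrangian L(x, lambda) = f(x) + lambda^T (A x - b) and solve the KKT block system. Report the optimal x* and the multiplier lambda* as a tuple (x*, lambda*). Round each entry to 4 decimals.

Form the Lagrangian:
  L(x, lambda) = (1/2) x^T Q x + c^T x + lambda^T (A x - b)
Stationarity (grad_x L = 0): Q x + c + A^T lambda = 0.
Primal feasibility: A x = b.

This gives the KKT block system:
  [ Q   A^T ] [ x     ]   [-c ]
  [ A    0  ] [ lambda ] = [ b ]

Solving the linear system:
  x*      = (-0.125, -0.875)
  lambda* = (1.375)
  f(x*)   = 2.375

x* = (-0.125, -0.875), lambda* = (1.375)


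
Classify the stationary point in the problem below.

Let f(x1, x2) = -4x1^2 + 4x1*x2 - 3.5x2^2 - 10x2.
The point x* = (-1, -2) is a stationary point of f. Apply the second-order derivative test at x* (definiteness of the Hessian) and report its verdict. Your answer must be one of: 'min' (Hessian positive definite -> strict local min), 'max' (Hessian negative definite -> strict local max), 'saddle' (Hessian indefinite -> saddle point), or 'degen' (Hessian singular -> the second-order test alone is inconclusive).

Compute the Hessian H = grad^2 f:
  H = [[-8, 4], [4, -7]]
Verify stationarity: grad f(x*) = H x* + g = (0, 0).
Eigenvalues of H: -11.5311, -3.4689.
Both eigenvalues < 0, so H is negative definite -> x* is a strict local max.

max


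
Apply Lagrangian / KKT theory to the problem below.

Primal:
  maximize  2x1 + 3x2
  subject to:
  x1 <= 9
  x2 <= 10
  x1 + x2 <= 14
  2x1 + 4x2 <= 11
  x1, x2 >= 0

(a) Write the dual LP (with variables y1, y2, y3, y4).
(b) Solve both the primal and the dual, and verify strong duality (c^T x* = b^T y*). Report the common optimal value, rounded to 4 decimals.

The standard primal-dual pair for 'max c^T x s.t. A x <= b, x >= 0' is:
  Dual:  min b^T y  s.t.  A^T y >= c,  y >= 0.

So the dual LP is:
  minimize  9y1 + 10y2 + 14y3 + 11y4
  subject to:
    y1 + y3 + 2y4 >= 2
    y2 + y3 + 4y4 >= 3
    y1, y2, y3, y4 >= 0

Solving the primal: x* = (5.5, 0).
  primal value c^T x* = 11.
Solving the dual: y* = (0, 0, 0, 1).
  dual value b^T y* = 11.
Strong duality: c^T x* = b^T y*. Confirmed.

11


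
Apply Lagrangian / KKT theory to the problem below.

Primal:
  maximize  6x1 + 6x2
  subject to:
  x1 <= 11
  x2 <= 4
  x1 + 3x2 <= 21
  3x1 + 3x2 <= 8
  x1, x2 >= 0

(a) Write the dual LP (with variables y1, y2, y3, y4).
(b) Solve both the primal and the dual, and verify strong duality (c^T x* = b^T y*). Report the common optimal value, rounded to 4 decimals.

The standard primal-dual pair for 'max c^T x s.t. A x <= b, x >= 0' is:
  Dual:  min b^T y  s.t.  A^T y >= c,  y >= 0.

So the dual LP is:
  minimize  11y1 + 4y2 + 21y3 + 8y4
  subject to:
    y1 + y3 + 3y4 >= 6
    y2 + 3y3 + 3y4 >= 6
    y1, y2, y3, y4 >= 0

Solving the primal: x* = (2.6667, 0).
  primal value c^T x* = 16.
Solving the dual: y* = (0, 0, 0, 2).
  dual value b^T y* = 16.
Strong duality: c^T x* = b^T y*. Confirmed.

16


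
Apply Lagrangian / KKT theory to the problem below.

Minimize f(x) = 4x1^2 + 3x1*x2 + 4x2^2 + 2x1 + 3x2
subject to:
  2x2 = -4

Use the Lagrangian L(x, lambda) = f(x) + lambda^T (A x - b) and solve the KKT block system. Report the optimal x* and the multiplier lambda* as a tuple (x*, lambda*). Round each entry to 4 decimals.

Form the Lagrangian:
  L(x, lambda) = (1/2) x^T Q x + c^T x + lambda^T (A x - b)
Stationarity (grad_x L = 0): Q x + c + A^T lambda = 0.
Primal feasibility: A x = b.

This gives the KKT block system:
  [ Q   A^T ] [ x     ]   [-c ]
  [ A    0  ] [ lambda ] = [ b ]

Solving the linear system:
  x*      = (0.5, -2)
  lambda* = (5.75)
  f(x*)   = 9

x* = (0.5, -2), lambda* = (5.75)


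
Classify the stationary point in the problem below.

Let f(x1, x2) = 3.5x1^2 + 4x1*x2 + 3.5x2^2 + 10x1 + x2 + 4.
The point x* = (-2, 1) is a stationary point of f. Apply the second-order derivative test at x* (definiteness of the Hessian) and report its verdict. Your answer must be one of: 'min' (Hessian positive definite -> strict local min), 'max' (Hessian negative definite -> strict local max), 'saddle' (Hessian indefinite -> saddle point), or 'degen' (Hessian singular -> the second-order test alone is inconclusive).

Compute the Hessian H = grad^2 f:
  H = [[7, 4], [4, 7]]
Verify stationarity: grad f(x*) = H x* + g = (0, 0).
Eigenvalues of H: 3, 11.
Both eigenvalues > 0, so H is positive definite -> x* is a strict local min.

min


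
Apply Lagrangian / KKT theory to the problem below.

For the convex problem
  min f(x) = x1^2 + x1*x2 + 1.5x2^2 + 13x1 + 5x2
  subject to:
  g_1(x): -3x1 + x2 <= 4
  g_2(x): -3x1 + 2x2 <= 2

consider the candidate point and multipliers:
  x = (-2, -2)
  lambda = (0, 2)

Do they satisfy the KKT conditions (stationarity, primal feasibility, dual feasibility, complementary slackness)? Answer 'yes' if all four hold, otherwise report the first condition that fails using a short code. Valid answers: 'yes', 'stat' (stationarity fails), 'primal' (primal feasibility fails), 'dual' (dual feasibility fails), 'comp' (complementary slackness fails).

Gradient of f: grad f(x) = Q x + c = (7, -3)
Constraint values g_i(x) = a_i^T x - b_i:
  g_1((-2, -2)) = 0
  g_2((-2, -2)) = 0
Stationarity residual: grad f(x) + sum_i lambda_i a_i = (1, 1)
  -> stationarity FAILS
Primal feasibility (all g_i <= 0): OK
Dual feasibility (all lambda_i >= 0): OK
Complementary slackness (lambda_i * g_i(x) = 0 for all i): OK

Verdict: the first failing condition is stationarity -> stat.

stat


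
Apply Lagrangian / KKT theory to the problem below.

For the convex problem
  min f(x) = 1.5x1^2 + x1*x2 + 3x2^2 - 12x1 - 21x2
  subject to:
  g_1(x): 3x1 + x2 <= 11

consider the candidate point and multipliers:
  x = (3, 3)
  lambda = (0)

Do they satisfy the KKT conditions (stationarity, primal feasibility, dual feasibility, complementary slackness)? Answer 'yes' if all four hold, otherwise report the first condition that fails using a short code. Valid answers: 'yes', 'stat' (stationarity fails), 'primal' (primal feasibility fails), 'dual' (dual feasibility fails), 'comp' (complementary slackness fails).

Gradient of f: grad f(x) = Q x + c = (0, 0)
Constraint values g_i(x) = a_i^T x - b_i:
  g_1((3, 3)) = 1
Stationarity residual: grad f(x) + sum_i lambda_i a_i = (0, 0)
  -> stationarity OK
Primal feasibility (all g_i <= 0): FAILS
Dual feasibility (all lambda_i >= 0): OK
Complementary slackness (lambda_i * g_i(x) = 0 for all i): OK

Verdict: the first failing condition is primal_feasibility -> primal.

primal


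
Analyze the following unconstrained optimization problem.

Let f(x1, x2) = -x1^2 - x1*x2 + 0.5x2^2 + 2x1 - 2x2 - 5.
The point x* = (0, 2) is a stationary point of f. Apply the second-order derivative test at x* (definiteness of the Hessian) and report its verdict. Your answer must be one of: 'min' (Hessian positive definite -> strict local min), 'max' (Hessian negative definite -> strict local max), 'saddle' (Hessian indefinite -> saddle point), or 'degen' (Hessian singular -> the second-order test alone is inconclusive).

Compute the Hessian H = grad^2 f:
  H = [[-2, -1], [-1, 1]]
Verify stationarity: grad f(x*) = H x* + g = (0, 0).
Eigenvalues of H: -2.3028, 1.3028.
Eigenvalues have mixed signs, so H is indefinite -> x* is a saddle point.

saddle


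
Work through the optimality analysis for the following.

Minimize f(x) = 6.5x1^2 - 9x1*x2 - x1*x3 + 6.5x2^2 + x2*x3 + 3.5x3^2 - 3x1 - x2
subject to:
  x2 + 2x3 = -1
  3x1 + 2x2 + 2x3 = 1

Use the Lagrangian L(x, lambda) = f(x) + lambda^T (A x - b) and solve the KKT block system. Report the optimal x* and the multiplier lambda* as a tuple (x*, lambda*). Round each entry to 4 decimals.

Form the Lagrangian:
  L(x, lambda) = (1/2) x^T Q x + c^T x + lambda^T (A x - b)
Stationarity (grad_x L = 0): Q x + c + A^T lambda = 0.
Primal feasibility: A x = b.

This gives the KKT block system:
  [ Q   A^T ] [ x     ]   [-c ]
  [ A    0  ] [ lambda ] = [ b ]

Solving the linear system:
  x*      = (0.5473, 0.3582, -0.6791)
  lambda* = (2.9947, -0.5233)
  f(x*)   = 0.759

x* = (0.5473, 0.3582, -0.6791), lambda* = (2.9947, -0.5233)


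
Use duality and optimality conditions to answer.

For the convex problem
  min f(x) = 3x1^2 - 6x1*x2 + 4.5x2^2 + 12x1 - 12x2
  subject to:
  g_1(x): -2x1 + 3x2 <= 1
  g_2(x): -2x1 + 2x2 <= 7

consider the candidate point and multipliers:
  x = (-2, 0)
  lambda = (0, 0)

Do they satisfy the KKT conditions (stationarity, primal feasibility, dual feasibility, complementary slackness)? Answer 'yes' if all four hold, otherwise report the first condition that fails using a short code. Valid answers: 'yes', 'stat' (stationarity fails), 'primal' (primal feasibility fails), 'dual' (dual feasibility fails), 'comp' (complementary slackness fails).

Gradient of f: grad f(x) = Q x + c = (0, 0)
Constraint values g_i(x) = a_i^T x - b_i:
  g_1((-2, 0)) = 3
  g_2((-2, 0)) = -3
Stationarity residual: grad f(x) + sum_i lambda_i a_i = (0, 0)
  -> stationarity OK
Primal feasibility (all g_i <= 0): FAILS
Dual feasibility (all lambda_i >= 0): OK
Complementary slackness (lambda_i * g_i(x) = 0 for all i): OK

Verdict: the first failing condition is primal_feasibility -> primal.

primal


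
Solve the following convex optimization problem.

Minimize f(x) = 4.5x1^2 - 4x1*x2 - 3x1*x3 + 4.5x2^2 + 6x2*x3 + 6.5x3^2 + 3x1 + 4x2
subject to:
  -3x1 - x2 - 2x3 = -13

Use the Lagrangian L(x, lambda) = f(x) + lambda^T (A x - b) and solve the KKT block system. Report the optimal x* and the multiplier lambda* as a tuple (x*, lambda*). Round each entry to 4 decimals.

Form the Lagrangian:
  L(x, lambda) = (1/2) x^T Q x + c^T x + lambda^T (A x - b)
Stationarity (grad_x L = 0): Q x + c + A^T lambda = 0.
Primal feasibility: A x = b.

This gives the KKT block system:
  [ Q   A^T ] [ x     ]   [-c ]
  [ A    0  ] [ lambda ] = [ b ]

Solving the linear system:
  x*      = (3.059, 0.7365, 1.5432)
  lambda* = (7.6518)
  f(x*)   = 55.7985

x* = (3.059, 0.7365, 1.5432), lambda* = (7.6518)
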